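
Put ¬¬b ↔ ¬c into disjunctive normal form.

¬¬b ↔ ¬c
= (¬¬b → ¬c) ∧ (¬c → ¬¬b)   [eliminate ↔]
= (¬¬¬b ∨ ¬c) ∧ (¬c → ¬¬b)   [eliminate →]
= (¬¬¬b ∨ ¬c) ∧ (¬¬c ∨ ¬¬b)   [eliminate →]
= (¬b ∨ ¬c) ∧ (¬¬c ∨ ¬¬b)   [double negation]
= (¬b ∨ ¬c) ∧ (c ∨ ¬¬b)   [double negation]
= (¬b ∨ ¬c) ∧ (c ∨ b)   [double negation]
= (¬b ∧ c) ∨ (¬b ∧ b) ∨ (¬c ∧ c) ∨ (¬c ∧ b)   [distribute ∧ over ∨]
= (¬b ∧ c) ∨ (¬c ∧ b)   [simplify]

(¬b ∧ c) ∨ (¬c ∧ b)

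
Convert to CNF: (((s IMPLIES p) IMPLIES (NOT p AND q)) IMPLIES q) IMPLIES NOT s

(((s IMPLIES p) IMPLIES (NOT p AND q)) IMPLIES q) IMPLIES NOT s
= NOT (((s IMPLIES p) IMPLIES (NOT p AND q)) IMPLIES q) OR NOT s   [eliminate IMPLIES]
= NOT (NOT ((s IMPLIES p) IMPLIES (NOT p AND q)) OR q) OR NOT s   [eliminate IMPLIES]
= NOT (NOT (NOT (s IMPLIES p) OR (NOT p AND q)) OR q) OR NOT s   [eliminate IMPLIES]
= NOT (NOT (NOT (NOT s OR p) OR (NOT p AND q)) OR q) OR NOT s   [eliminate IMPLIES]
= (NOT NOT (NOT (NOT s OR p) OR (NOT p AND q)) AND NOT q) OR NOT s   [De Morgan]
= ((NOT (NOT s OR p) OR (NOT p AND q)) AND NOT q) OR NOT s   [double negation]
= (((NOT NOT s AND NOT p) OR (NOT p AND q)) AND NOT q) OR NOT s   [De Morgan]
= (((s AND NOT p) OR (NOT p AND q)) AND NOT q) OR NOT s   [double negation]
= (s OR NOT p OR NOT s) AND (s OR q OR NOT s) AND (NOT p OR NOT p OR NOT s) AND (NOT p OR q OR NOT s) AND (NOT q OR NOT s)   [distribute OR over AND]
= (NOT p OR NOT s) AND (NOT q OR NOT s)   [simplify]

(NOT p OR NOT s) AND (NOT q OR NOT s)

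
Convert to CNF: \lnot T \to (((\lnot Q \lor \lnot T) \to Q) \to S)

\lnot T \to (((\lnot Q \lor \lnot T) \to Q) \to S)
≡ \lnot \lnot T \lor (((\lnot Q \lor \lnot T) \to Q) \to S)   [eliminate \to]
≡ \lnot \lnot T \lor \lnot ((\lnot Q \lor \lnot T) \to Q) \lor S   [eliminate \to]
≡ \lnot \lnot T \lor \lnot (\lnot (\lnot Q \lor \lnot T) \lor Q) \lor S   [eliminate \to]
≡ T \lor \lnot (\lnot (\lnot Q \lor \lnot T) \lor Q) \lor S   [double negation]
≡ T \lor (\lnot \lnot (\lnot Q \lor \lnot T) \land \lnot Q) \lor S   [De Morgan]
≡ T \lor ((\lnot Q \lor \lnot T) \land \lnot Q) \lor S   [double negation]
≡ (T \lor \lnot Q \lor \lnot T \lor S) \land (T \lor \lnot Q \lor S)   [distribute \lor over \land]
≡ T \lor \lnot Q \lor S   [simplify]

T \lor \lnot Q \lor S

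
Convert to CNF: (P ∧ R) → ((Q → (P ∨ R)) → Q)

(P ∧ R) → ((Q → (P ∨ R)) → Q)
= ¬(P ∧ R) ∨ ((Q → (P ∨ R)) → Q)   [eliminate →]
= ¬(P ∧ R) ∨ ¬(Q → (P ∨ R)) ∨ Q   [eliminate →]
= ¬(P ∧ R) ∨ ¬(¬Q ∨ P ∨ R) ∨ Q   [eliminate →]
= ¬P ∨ ¬R ∨ ¬(¬Q ∨ P ∨ R) ∨ Q   [De Morgan]
= ¬P ∨ ¬R ∨ (¬¬Q ∧ ¬P ∧ ¬R) ∨ Q   [De Morgan]
= ¬P ∨ ¬R ∨ (Q ∧ ¬P ∧ ¬R) ∨ Q   [double negation]
= (¬P ∨ ¬R ∨ Q ∨ Q) ∧ (¬P ∨ ¬R ∨ ¬P ∨ Q) ∧ (¬P ∨ ¬R ∨ ¬R ∨ Q)   [distribute ∨ over ∧]
= ¬P ∨ ¬R ∨ Q   [simplify]

¬P ∨ ¬R ∨ Q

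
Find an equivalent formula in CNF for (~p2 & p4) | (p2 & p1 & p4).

(~p2 | p1) & p4

(~p2 & p4) | (p2 & p1 & p4)
⇔ (~p2 | p2) & (~p2 | p1) & (~p2 | p4) & (p4 | p2) & (p4 | p1) & (p4 | p4)
⇔ (~p2 | p1) & p4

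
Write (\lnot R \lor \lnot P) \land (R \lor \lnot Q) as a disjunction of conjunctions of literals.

(\lnot R \lor \lnot P) \land (R \lor \lnot Q)
≡ (\lnot R \land R) \lor (\lnot R \land \lnot Q) \lor (\lnot P \land R) \lor (\lnot P \land \lnot Q)   [distribute \land over \lor]
≡ (\lnot R \land \lnot Q) \lor (\lnot P \land R) \lor (\lnot P \land \lnot Q)   [simplify]

(\lnot R \land \lnot Q) \lor (\lnot P \land R) \lor (\lnot P \land \lnot Q)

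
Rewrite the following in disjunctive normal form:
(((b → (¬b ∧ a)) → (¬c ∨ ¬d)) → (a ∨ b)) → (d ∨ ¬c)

(((b → (¬b ∧ a)) → (¬c ∨ ¬d)) → (a ∨ b)) → (d ∨ ¬c)
= ¬(((b → (¬b ∧ a)) → (¬c ∨ ¬d)) → (a ∨ b)) ∨ d ∨ ¬c   [eliminate →]
= ¬(¬((b → (¬b ∧ a)) → (¬c ∨ ¬d)) ∨ a ∨ b) ∨ d ∨ ¬c   [eliminate →]
= ¬(¬(¬(b → (¬b ∧ a)) ∨ ¬c ∨ ¬d) ∨ a ∨ b) ∨ d ∨ ¬c   [eliminate →]
= ¬(¬(¬(¬b ∨ (¬b ∧ a)) ∨ ¬c ∨ ¬d) ∨ a ∨ b) ∨ d ∨ ¬c   [eliminate →]
= (¬¬(¬(¬b ∨ (¬b ∧ a)) ∨ ¬c ∨ ¬d) ∧ ¬a ∧ ¬b) ∨ d ∨ ¬c   [De Morgan]
= ((¬(¬b ∨ (¬b ∧ a)) ∨ ¬c ∨ ¬d) ∧ ¬a ∧ ¬b) ∨ d ∨ ¬c   [double negation]
= (((¬¬b ∧ ¬(¬b ∧ a)) ∨ ¬c ∨ ¬d) ∧ ¬a ∧ ¬b) ∨ d ∨ ¬c   [De Morgan]
= (((b ∧ ¬(¬b ∧ a)) ∨ ¬c ∨ ¬d) ∧ ¬a ∧ ¬b) ∨ d ∨ ¬c   [double negation]
= (((b ∧ (¬¬b ∨ ¬a)) ∨ ¬c ∨ ¬d) ∧ ¬a ∧ ¬b) ∨ d ∨ ¬c   [De Morgan]
= (((b ∧ (b ∨ ¬a)) ∨ ¬c ∨ ¬d) ∧ ¬a ∧ ¬b) ∨ d ∨ ¬c   [double negation]
= (b ∧ b ∧ ¬a ∧ ¬b) ∨ (b ∧ ¬a ∧ ¬a ∧ ¬b) ∨ (¬c ∧ ¬a ∧ ¬b) ∨ (¬d ∧ ¬a ∧ ¬b) ∨ d ∨ ¬c   [distribute ∧ over ∨]
= (¬d ∧ ¬a ∧ ¬b) ∨ d ∨ ¬c   [simplify]

(¬d ∧ ¬a ∧ ¬b) ∨ d ∨ ¬c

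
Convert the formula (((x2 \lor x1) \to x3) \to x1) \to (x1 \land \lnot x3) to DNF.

(((x2 \lor x1) \to x3) \to x1) \to (x1 \land \lnot x3)
≡ \lnot (((x2 \lor x1) \to x3) \to x1) \lor (x1 \land \lnot x3)   [eliminate \to]
≡ \lnot (\lnot ((x2 \lor x1) \to x3) \lor x1) \lor (x1 \land \lnot x3)   [eliminate \to]
≡ \lnot (\lnot (\lnot (x2 \lor x1) \lor x3) \lor x1) \lor (x1 \land \lnot x3)   [eliminate \to]
≡ (\lnot \lnot (\lnot (x2 \lor x1) \lor x3) \land \lnot x1) \lor (x1 \land \lnot x3)   [De Morgan]
≡ ((\lnot (x2 \lor x1) \lor x3) \land \lnot x1) \lor (x1 \land \lnot x3)   [double negation]
≡ (((\lnot x2 \land \lnot x1) \lor x3) \land \lnot x1) \lor (x1 \land \lnot x3)   [De Morgan]
≡ (\lnot x2 \land \lnot x1 \land \lnot x1) \lor (x3 \land \lnot x1) \lor (x1 \land \lnot x3)   [distribute \land over \lor]
≡ (\lnot x2 \land \lnot x1) \lor (x3 \land \lnot x1) \lor (x1 \land \lnot x3)   [simplify]

(\lnot x2 \land \lnot x1) \lor (x3 \land \lnot x1) \lor (x1 \land \lnot x3)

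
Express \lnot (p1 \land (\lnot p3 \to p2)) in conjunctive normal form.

\lnot (p1 \land (\lnot p3 \to p2))
≡ \lnot (p1 \land (\lnot \lnot p3 \lor p2))   (eliminate \to)
≡ \lnot p1 \lor \lnot (\lnot \lnot p3 \lor p2)   (De Morgan)
≡ \lnot p1 \lor (\lnot \lnot \lnot p3 \land \lnot p2)   (De Morgan)
≡ \lnot p1 \lor (\lnot p3 \land \lnot p2)   (double negation)
≡ (\lnot p1 \lor \lnot p3) \land (\lnot p1 \lor \lnot p2)   (distribute \lor over \land)

(\lnot p1 \lor \lnot p3) \land (\lnot p1 \lor \lnot p2)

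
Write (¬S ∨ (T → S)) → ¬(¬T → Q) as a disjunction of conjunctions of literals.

¬T ∧ ¬Q

(¬S ∨ (T → S)) → ¬(¬T → Q)
= ¬(¬S ∨ (T → S)) ∨ ¬(¬T → Q)   — eliminate →
= ¬(¬S ∨ ¬T ∨ S) ∨ ¬(¬T → Q)   — eliminate →
= ¬(¬S ∨ ¬T ∨ S) ∨ ¬(¬¬T ∨ Q)   — eliminate →
= (¬¬S ∧ ¬¬T ∧ ¬S) ∨ ¬(¬¬T ∨ Q)   — De Morgan
= (S ∧ ¬¬T ∧ ¬S) ∨ ¬(¬¬T ∨ Q)   — double negation
= (S ∧ T ∧ ¬S) ∨ ¬(¬¬T ∨ Q)   — double negation
= (S ∧ T ∧ ¬S) ∨ (¬¬¬T ∧ ¬Q)   — De Morgan
= (S ∧ T ∧ ¬S) ∨ (¬T ∧ ¬Q)   — double negation
= ¬T ∧ ¬Q   — simplify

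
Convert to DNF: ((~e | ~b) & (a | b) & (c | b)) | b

(~e & a & c) | (~b & a & c) | b

((~e | ~b) & (a | b) & (c | b)) | b
≡ (~e & a & c) | (~e & a & b) | (~e & b & c) | (~e & b & b) | (~b & a & c) | (~b & a & b) | (~b & b & c) | (~b & b & b) | b   [distribute & over |]
≡ (~e & a & c) | (~b & a & c) | b   [simplify]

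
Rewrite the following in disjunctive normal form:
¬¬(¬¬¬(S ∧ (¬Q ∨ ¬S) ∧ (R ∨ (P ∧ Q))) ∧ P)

¬¬(¬¬¬(S ∧ (¬Q ∨ ¬S) ∧ (R ∨ (P ∧ Q))) ∧ P)
≡ ¬¬¬(S ∧ (¬Q ∨ ¬S) ∧ (R ∨ (P ∧ Q))) ∧ P   [double negation]
≡ ¬(S ∧ (¬Q ∨ ¬S) ∧ (R ∨ (P ∧ Q))) ∧ P   [double negation]
≡ (¬S ∨ ¬(¬Q ∨ ¬S) ∨ ¬(R ∨ (P ∧ Q))) ∧ P   [De Morgan]
≡ (¬S ∨ (¬¬Q ∧ ¬¬S) ∨ ¬(R ∨ (P ∧ Q))) ∧ P   [De Morgan]
≡ (¬S ∨ (Q ∧ ¬¬S) ∨ ¬(R ∨ (P ∧ Q))) ∧ P   [double negation]
≡ (¬S ∨ (Q ∧ S) ∨ ¬(R ∨ (P ∧ Q))) ∧ P   [double negation]
≡ (¬S ∨ (Q ∧ S) ∨ (¬R ∧ ¬(P ∧ Q))) ∧ P   [De Morgan]
≡ (¬S ∨ (Q ∧ S) ∨ (¬R ∧ (¬P ∨ ¬Q))) ∧ P   [De Morgan]
≡ (¬S ∧ P) ∨ (Q ∧ S ∧ P) ∨ (¬R ∧ ¬P ∧ P) ∨ (¬R ∧ ¬Q ∧ P)   [distribute ∧ over ∨]
≡ (¬S ∧ P) ∨ (Q ∧ S ∧ P) ∨ (¬R ∧ ¬Q ∧ P)   [simplify]

(¬S ∧ P) ∨ (Q ∧ S ∧ P) ∨ (¬R ∧ ¬Q ∧ P)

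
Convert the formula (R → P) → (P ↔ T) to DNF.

(R ∧ ¬P) ∨ (¬P ∧ ¬T) ∨ (T ∧ P)

(R → P) → (P ↔ T)
≡ ¬(R → P) ∨ (P ↔ T)   — eliminate →
≡ ¬(¬R ∨ P) ∨ (P ↔ T)   — eliminate →
≡ ¬(¬R ∨ P) ∨ ((P → T) ∧ (T → P))   — eliminate ↔
≡ ¬(¬R ∨ P) ∨ ((¬P ∨ T) ∧ (T → P))   — eliminate →
≡ ¬(¬R ∨ P) ∨ ((¬P ∨ T) ∧ (¬T ∨ P))   — eliminate →
≡ (¬¬R ∧ ¬P) ∨ ((¬P ∨ T) ∧ (¬T ∨ P))   — De Morgan
≡ (R ∧ ¬P) ∨ ((¬P ∨ T) ∧ (¬T ∨ P))   — double negation
≡ (R ∧ ¬P) ∨ (¬P ∧ ¬T) ∨ (¬P ∧ P) ∨ (T ∧ ¬T) ∨ (T ∧ P)   — distribute ∧ over ∨
≡ (R ∧ ¬P) ∨ (¬P ∧ ¬T) ∨ (T ∧ P)   — simplify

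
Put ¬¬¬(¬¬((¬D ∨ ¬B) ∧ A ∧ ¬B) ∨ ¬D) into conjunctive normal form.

(B ∨ ¬A) ∧ D

¬¬¬(¬¬((¬D ∨ ¬B) ∧ A ∧ ¬B) ∨ ¬D)
⇔ ¬(¬¬((¬D ∨ ¬B) ∧ A ∧ ¬B) ∨ ¬D)   — double negation
⇔ ¬¬¬((¬D ∨ ¬B) ∧ A ∧ ¬B) ∧ ¬¬D   — De Morgan
⇔ ¬((¬D ∨ ¬B) ∧ A ∧ ¬B) ∧ ¬¬D   — double negation
⇔ (¬(¬D ∨ ¬B) ∨ ¬A ∨ ¬¬B) ∧ ¬¬D   — De Morgan
⇔ ((¬¬D ∧ ¬¬B) ∨ ¬A ∨ ¬¬B) ∧ ¬¬D   — De Morgan
⇔ ((D ∧ ¬¬B) ∨ ¬A ∨ ¬¬B) ∧ ¬¬D   — double negation
⇔ ((D ∧ B) ∨ ¬A ∨ ¬¬B) ∧ ¬¬D   — double negation
⇔ ((D ∧ B) ∨ ¬A ∨ B) ∧ ¬¬D   — double negation
⇔ ((D ∧ B) ∨ ¬A ∨ B) ∧ D   — double negation
⇔ (D ∨ ¬A ∨ B) ∧ (B ∨ ¬A ∨ B) ∧ D   — distribute ∨ over ∧
⇔ (B ∨ ¬A) ∧ D   — simplify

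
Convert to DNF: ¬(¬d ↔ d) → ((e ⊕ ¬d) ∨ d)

(¬e ∧ ¬d) ∨ d

¬(¬d ↔ d) → ((e ⊕ ¬d) ∨ d)
⇔ ¬¬(¬d ↔ d) ∨ (e ⊕ ¬d) ∨ d   — eliminate →
⇔ ¬¬((¬d → d) ∧ (d → ¬d)) ∨ (e ⊕ ¬d) ∨ d   — eliminate ↔
⇔ ¬¬((¬¬d ∨ d) ∧ (d → ¬d)) ∨ (e ⊕ ¬d) ∨ d   — eliminate →
⇔ ¬¬((¬¬d ∨ d) ∧ (¬d ∨ ¬d)) ∨ (e ⊕ ¬d) ∨ d   — eliminate →
⇔ ¬¬((¬¬d ∨ d) ∧ (¬d ∨ ¬d)) ∨ (e ∧ ¬¬d) ∨ (¬e ∧ ¬d) ∨ d   — expand ⊕
⇔ ((¬¬d ∨ d) ∧ (¬d ∨ ¬d)) ∨ (e ∧ ¬¬d) ∨ (¬e ∧ ¬d) ∨ d   — double negation
⇔ ((d ∨ d) ∧ (¬d ∨ ¬d)) ∨ (e ∧ ¬¬d) ∨ (¬e ∧ ¬d) ∨ d   — double negation
⇔ ((d ∨ d) ∧ (¬d ∨ ¬d)) ∨ (e ∧ d) ∨ (¬e ∧ ¬d) ∨ d   — double negation
⇔ (d ∧ ¬d) ∨ (d ∧ ¬d) ∨ (d ∧ ¬d) ∨ (d ∧ ¬d) ∨ (e ∧ d) ∨ (¬e ∧ ¬d) ∨ d   — distribute ∧ over ∨
⇔ (¬e ∧ ¬d) ∨ d   — simplify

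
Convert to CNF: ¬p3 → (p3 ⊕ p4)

p3 ∨ p4

¬p3 → (p3 ⊕ p4)
≡ ¬¬p3 ∨ (p3 ⊕ p4)   [eliminate →]
≡ ¬¬p3 ∨ ((p3 ∨ p4) ∧ ¬(p3 ∧ p4))   [expand ⊕]
≡ p3 ∨ ((p3 ∨ p4) ∧ ¬(p3 ∧ p4))   [double negation]
≡ p3 ∨ ((p3 ∨ p4) ∧ (¬p3 ∨ ¬p4))   [De Morgan]
≡ (p3 ∨ p3 ∨ p4) ∧ (p3 ∨ ¬p3 ∨ ¬p4)   [distribute ∨ over ∧]
≡ p3 ∨ p4   [simplify]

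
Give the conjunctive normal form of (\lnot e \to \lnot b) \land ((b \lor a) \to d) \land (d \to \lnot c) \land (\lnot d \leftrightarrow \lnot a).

(\lnot e \to \lnot b) \land ((b \lor a) \to d) \land (d \to \lnot c) \land (\lnot d \leftrightarrow \lnot a)
⇔ (\lnot \lnot e \lor \lnot b) \land ((b \lor a) \to d) \land (d \to \lnot c) \land (\lnot d \leftrightarrow \lnot a)   — eliminate \to
⇔ (\lnot \lnot e \lor \lnot b) \land (\lnot (b \lor a) \lor d) \land (d \to \lnot c) \land (\lnot d \leftrightarrow \lnot a)   — eliminate \to
⇔ (\lnot \lnot e \lor \lnot b) \land (\lnot (b \lor a) \lor d) \land (\lnot d \lor \lnot c) \land (\lnot d \leftrightarrow \lnot a)   — eliminate \to
⇔ (\lnot \lnot e \lor \lnot b) \land (\lnot (b \lor a) \lor d) \land (\lnot d \lor \lnot c) \land (\lnot d \to \lnot a) \land (\lnot a \to \lnot d)   — eliminate \leftrightarrow
⇔ (\lnot \lnot e \lor \lnot b) \land (\lnot (b \lor a) \lor d) \land (\lnot d \lor \lnot c) \land (\lnot \lnot d \lor \lnot a) \land (\lnot a \to \lnot d)   — eliminate \to
⇔ (\lnot \lnot e \lor \lnot b) \land (\lnot (b \lor a) \lor d) \land (\lnot d \lor \lnot c) \land (\lnot \lnot d \lor \lnot a) \land (\lnot \lnot a \lor \lnot d)   — eliminate \to
⇔ (e \lor \lnot b) \land (\lnot (b \lor a) \lor d) \land (\lnot d \lor \lnot c) \land (\lnot \lnot d \lor \lnot a) \land (\lnot \lnot a \lor \lnot d)   — double negation
⇔ (e \lor \lnot b) \land ((\lnot b \land \lnot a) \lor d) \land (\lnot d \lor \lnot c) \land (\lnot \lnot d \lor \lnot a) \land (\lnot \lnot a \lor \lnot d)   — De Morgan
⇔ (e \lor \lnot b) \land ((\lnot b \land \lnot a) \lor d) \land (\lnot d \lor \lnot c) \land (d \lor \lnot a) \land (\lnot \lnot a \lor \lnot d)   — double negation
⇔ (e \lor \lnot b) \land ((\lnot b \land \lnot a) \lor d) \land (\lnot d \lor \lnot c) \land (d \lor \lnot a) \land (a \lor \lnot d)   — double negation
⇔ (e \lor \lnot b) \land (\lnot b \lor d) \land (\lnot a \lor d) \land (\lnot d \lor \lnot c) \land (d \lor \lnot a) \land (a \lor \lnot d)   — distribute \lor over \land
⇔ (e \lor \lnot b) \land (\lnot b \lor d) \land (\lnot a \lor d) \land (\lnot d \lor \lnot c) \land (a \lor \lnot d)   — simplify

(e \lor \lnot b) \land (\lnot b \lor d) \land (\lnot a \lor d) \land (\lnot d \lor \lnot c) \land (a \lor \lnot d)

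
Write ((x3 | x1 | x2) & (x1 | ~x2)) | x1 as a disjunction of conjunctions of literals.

((x3 | x1 | x2) & (x1 | ~x2)) | x1
≡ (x3 & x1) | (x3 & ~x2) | (x1 & x1) | (x1 & ~x2) | (x2 & x1) | (x2 & ~x2) | x1   (distribute & over |)
≡ (x3 & ~x2) | x1   (simplify)

(x3 & ~x2) | x1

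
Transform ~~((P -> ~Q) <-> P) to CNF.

P & (~P | ~Q)

~~((P -> ~Q) <-> P)
= ~~(((P -> ~Q) -> P) & (P -> (P -> ~Q)))   (eliminate <->)
= ~~((~(P -> ~Q) | P) & (P -> (P -> ~Q)))   (eliminate ->)
= ~~((~(~P | ~Q) | P) & (P -> (P -> ~Q)))   (eliminate ->)
= ~~((~(~P | ~Q) | P) & (~P | (P -> ~Q)))   (eliminate ->)
= ~~((~(~P | ~Q) | P) & (~P | ~P | ~Q))   (eliminate ->)
= (~(~P | ~Q) | P) & (~P | ~P | ~Q)   (double negation)
= ((~~P & ~~Q) | P) & (~P | ~P | ~Q)   (De Morgan)
= ((P & ~~Q) | P) & (~P | ~P | ~Q)   (double negation)
= ((P & Q) | P) & (~P | ~P | ~Q)   (double negation)
= (P | P) & (Q | P) & (~P | ~P | ~Q)   (distribute | over &)
= P & (~P | ~Q)   (simplify)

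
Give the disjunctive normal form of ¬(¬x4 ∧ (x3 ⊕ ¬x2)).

x4 ∨ ¬x3 ∧ x2 ∨ ¬x2 ∧ x3

¬(¬x4 ∧ (x3 ⊕ ¬x2))
≡ ¬(¬x4 ∧ (x3 ∧ ¬¬x2 ∨ ¬x3 ∧ ¬x2))   — expand ⊕
≡ ¬¬x4 ∨ ¬(x3 ∧ ¬¬x2 ∨ ¬x3 ∧ ¬x2)   — De Morgan
≡ x4 ∨ ¬(x3 ∧ ¬¬x2 ∨ ¬x3 ∧ ¬x2)   — double negation
≡ x4 ∨ ¬(x3 ∧ ¬¬x2) ∧ ¬(¬x3 ∧ ¬x2)   — De Morgan
≡ x4 ∨ (¬x3 ∨ ¬¬¬x2) ∧ ¬(¬x3 ∧ ¬x2)   — De Morgan
≡ x4 ∨ (¬x3 ∨ ¬x2) ∧ ¬(¬x3 ∧ ¬x2)   — double negation
≡ x4 ∨ (¬x3 ∨ ¬x2) ∧ (¬¬x3 ∨ ¬¬x2)   — De Morgan
≡ x4 ∨ (¬x3 ∨ ¬x2) ∧ (x3 ∨ ¬¬x2)   — double negation
≡ x4 ∨ (¬x3 ∨ ¬x2) ∧ (x3 ∨ x2)   — double negation
≡ x4 ∨ ¬x3 ∧ x3 ∨ ¬x3 ∧ x2 ∨ ¬x2 ∧ x3 ∨ ¬x2 ∧ x2   — distribute ∧ over ∨
≡ x4 ∨ ¬x3 ∧ x2 ∨ ¬x2 ∧ x3   — simplify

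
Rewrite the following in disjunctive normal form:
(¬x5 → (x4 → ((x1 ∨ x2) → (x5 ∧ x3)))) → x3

(¬x5 ∧ x4 ∧ x1) ∨ (¬x5 ∧ x4 ∧ x2) ∨ x3

(¬x5 → (x4 → ((x1 ∨ x2) → (x5 ∧ x3)))) → x3
≡ ¬(¬x5 → (x4 → ((x1 ∨ x2) → (x5 ∧ x3)))) ∨ x3
≡ ¬(¬¬x5 ∨ (x4 → ((x1 ∨ x2) → (x5 ∧ x3)))) ∨ x3
≡ ¬(¬¬x5 ∨ ¬x4 ∨ ((x1 ∨ x2) → (x5 ∧ x3))) ∨ x3
≡ ¬(¬¬x5 ∨ ¬x4 ∨ ¬(x1 ∨ x2) ∨ (x5 ∧ x3)) ∨ x3
≡ (¬¬¬x5 ∧ ¬¬x4 ∧ ¬¬(x1 ∨ x2) ∧ ¬(x5 ∧ x3)) ∨ x3
≡ (¬x5 ∧ ¬¬x4 ∧ ¬¬(x1 ∨ x2) ∧ ¬(x5 ∧ x3)) ∨ x3
≡ (¬x5 ∧ x4 ∧ ¬¬(x1 ∨ x2) ∧ ¬(x5 ∧ x3)) ∨ x3
≡ (¬x5 ∧ x4 ∧ (x1 ∨ x2) ∧ ¬(x5 ∧ x3)) ∨ x3
≡ (¬x5 ∧ x4 ∧ (x1 ∨ x2) ∧ (¬x5 ∨ ¬x3)) ∨ x3
≡ (¬x5 ∧ x4 ∧ x1 ∧ ¬x5) ∨ (¬x5 ∧ x4 ∧ x1 ∧ ¬x3) ∨ (¬x5 ∧ x4 ∧ x2 ∧ ¬x5) ∨ (¬x5 ∧ x4 ∧ x2 ∧ ¬x3) ∨ x3
≡ (¬x5 ∧ x4 ∧ x1) ∨ (¬x5 ∧ x4 ∧ x2) ∨ x3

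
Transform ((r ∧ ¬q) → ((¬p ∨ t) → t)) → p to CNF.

(r ∨ p) ∧ (¬q ∨ p) ∧ (¬t ∨ p)

((r ∧ ¬q) → ((¬p ∨ t) → t)) → p
≡ ¬((r ∧ ¬q) → ((¬p ∨ t) → t)) ∨ p   — eliminate →
≡ ¬(¬(r ∧ ¬q) ∨ ((¬p ∨ t) → t)) ∨ p   — eliminate →
≡ ¬(¬(r ∧ ¬q) ∨ ¬(¬p ∨ t) ∨ t) ∨ p   — eliminate →
≡ (¬¬(r ∧ ¬q) ∧ ¬¬(¬p ∨ t) ∧ ¬t) ∨ p   — De Morgan
≡ (r ∧ ¬q ∧ ¬¬(¬p ∨ t) ∧ ¬t) ∨ p   — double negation
≡ (r ∧ ¬q ∧ (¬p ∨ t) ∧ ¬t) ∨ p   — double negation
≡ (r ∨ p) ∧ (¬q ∨ p) ∧ (¬p ∨ t ∨ p) ∧ (¬t ∨ p)   — distribute ∨ over ∧
≡ (r ∨ p) ∧ (¬q ∨ p) ∧ (¬t ∨ p)   — simplify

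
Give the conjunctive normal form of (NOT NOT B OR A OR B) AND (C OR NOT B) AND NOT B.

(B OR A) AND NOT B

(NOT NOT B OR A OR B) AND (C OR NOT B) AND NOT B
= (B OR A OR B) AND (C OR NOT B) AND NOT B   — double negation
= (B OR A) AND NOT B   — simplify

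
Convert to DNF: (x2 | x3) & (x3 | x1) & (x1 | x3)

(x2 & x1) | x3

(x2 | x3) & (x3 | x1) & (x1 | x3)
≡ (x2 & x3 & x1) | (x2 & x3 & x3) | (x2 & x1 & x1) | (x2 & x1 & x3) | (x3 & x3 & x1) | (x3 & x3 & x3) | (x3 & x1 & x1) | (x3 & x1 & x3)   [distribute & over |]
≡ (x2 & x1) | x3   [simplify]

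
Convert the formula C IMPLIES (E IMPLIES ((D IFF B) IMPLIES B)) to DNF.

C IMPLIES (E IMPLIES ((D IFF B) IMPLIES B))
≡ NOT C OR (E IMPLIES ((D IFF B) IMPLIES B))   — eliminate IMPLIES
≡ NOT C OR NOT E OR ((D IFF B) IMPLIES B)   — eliminate IMPLIES
≡ NOT C OR NOT E OR NOT (D IFF B) OR B   — eliminate IMPLIES
≡ NOT C OR NOT E OR NOT ((D IMPLIES B) AND (B IMPLIES D)) OR B   — eliminate IFF
≡ NOT C OR NOT E OR NOT ((NOT D OR B) AND (B IMPLIES D)) OR B   — eliminate IMPLIES
≡ NOT C OR NOT E OR NOT ((NOT D OR B) AND (NOT B OR D)) OR B   — eliminate IMPLIES
≡ NOT C OR NOT E OR NOT (NOT D OR B) OR NOT (NOT B OR D) OR B   — De Morgan
≡ NOT C OR NOT E OR (NOT NOT D AND NOT B) OR NOT (NOT B OR D) OR B   — De Morgan
≡ NOT C OR NOT E OR (D AND NOT B) OR NOT (NOT B OR D) OR B   — double negation
≡ NOT C OR NOT E OR (D AND NOT B) OR (NOT NOT B AND NOT D) OR B   — De Morgan
≡ NOT C OR NOT E OR (D AND NOT B) OR (B AND NOT D) OR B   — double negation
≡ NOT C OR NOT E OR (D AND NOT B) OR B   — simplify

NOT C OR NOT E OR (D AND NOT B) OR B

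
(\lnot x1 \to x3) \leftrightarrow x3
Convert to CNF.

\lnot x1 \lor x3

(\lnot x1 \to x3) \leftrightarrow x3
≡ ((\lnot x1 \to x3) \to x3) \land (x3 \to (\lnot x1 \to x3))   [eliminate \leftrightarrow]
≡ (\lnot (\lnot x1 \to x3) \lor x3) \land (x3 \to (\lnot x1 \to x3))   [eliminate \to]
≡ (\lnot (\lnot \lnot x1 \lor x3) \lor x3) \land (x3 \to (\lnot x1 \to x3))   [eliminate \to]
≡ (\lnot (\lnot \lnot x1 \lor x3) \lor x3) \land (\lnot x3 \lor (\lnot x1 \to x3))   [eliminate \to]
≡ (\lnot (\lnot \lnot x1 \lor x3) \lor x3) \land (\lnot x3 \lor \lnot \lnot x1 \lor x3)   [eliminate \to]
≡ ((\lnot \lnot \lnot x1 \land \lnot x3) \lor x3) \land (\lnot x3 \lor \lnot \lnot x1 \lor x3)   [De Morgan]
≡ ((\lnot x1 \land \lnot x3) \lor x3) \land (\lnot x3 \lor \lnot \lnot x1 \lor x3)   [double negation]
≡ ((\lnot x1 \land \lnot x3) \lor x3) \land (\lnot x3 \lor x1 \lor x3)   [double negation]
≡ (\lnot x1 \lor x3) \land (\lnot x3 \lor x3) \land (\lnot x3 \lor x1 \lor x3)   [distribute \lor over \land]
≡ \lnot x1 \lor x3   [simplify]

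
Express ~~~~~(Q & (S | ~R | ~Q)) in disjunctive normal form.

~~~~~(Q & (S | ~R | ~Q))
≡ ~~~(Q & (S | ~R | ~Q))   (double negation)
≡ ~(Q & (S | ~R | ~Q))   (double negation)
≡ ~Q | ~(S | ~R | ~Q)   (De Morgan)
≡ ~Q | (~S & ~~R & ~~Q)   (De Morgan)
≡ ~Q | (~S & R & ~~Q)   (double negation)
≡ ~Q | (~S & R & Q)   (double negation)

~Q | (~S & R & Q)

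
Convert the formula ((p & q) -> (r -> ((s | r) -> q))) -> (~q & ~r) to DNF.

~q & ~r

((p & q) -> (r -> ((s | r) -> q))) -> (~q & ~r)
≡ ~((p & q) -> (r -> ((s | r) -> q))) | (~q & ~r)   [eliminate ->]
≡ ~(~(p & q) | (r -> ((s | r) -> q))) | (~q & ~r)   [eliminate ->]
≡ ~(~(p & q) | ~r | ((s | r) -> q)) | (~q & ~r)   [eliminate ->]
≡ ~(~(p & q) | ~r | ~(s | r) | q) | (~q & ~r)   [eliminate ->]
≡ (~~(p & q) & ~~r & ~~(s | r) & ~q) | (~q & ~r)   [De Morgan]
≡ (p & q & ~~r & ~~(s | r) & ~q) | (~q & ~r)   [double negation]
≡ (p & q & r & ~~(s | r) & ~q) | (~q & ~r)   [double negation]
≡ (p & q & r & (s | r) & ~q) | (~q & ~r)   [double negation]
≡ (p & q & r & s & ~q) | (p & q & r & r & ~q) | (~q & ~r)   [distribute & over |]
≡ ~q & ~r   [simplify]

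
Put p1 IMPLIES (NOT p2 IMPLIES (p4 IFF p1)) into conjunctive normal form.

p1 IMPLIES (NOT p2 IMPLIES (p4 IFF p1))
≡ NOT p1 OR (NOT p2 IMPLIES (p4 IFF p1))
≡ NOT p1 OR NOT NOT p2 OR (p4 IFF p1)
≡ NOT p1 OR NOT NOT p2 OR ((p4 IMPLIES p1) AND (p1 IMPLIES p4))
≡ NOT p1 OR NOT NOT p2 OR ((NOT p4 OR p1) AND (p1 IMPLIES p4))
≡ NOT p1 OR NOT NOT p2 OR ((NOT p4 OR p1) AND (NOT p1 OR p4))
≡ NOT p1 OR p2 OR ((NOT p4 OR p1) AND (NOT p1 OR p4))
≡ (NOT p1 OR p2 OR NOT p4 OR p1) AND (NOT p1 OR p2 OR NOT p1 OR p4)
≡ NOT p1 OR p2 OR p4

NOT p1 OR p2 OR p4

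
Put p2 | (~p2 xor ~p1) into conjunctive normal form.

p2 | (~p2 xor ~p1)
= p2 | ((~p2 | ~p1) & ~(~p2 & ~p1))   (expand xor)
= p2 | ((~p2 | ~p1) & (~~p2 | ~~p1))   (De Morgan)
= p2 | ((~p2 | ~p1) & (p2 | ~~p1))   (double negation)
= p2 | ((~p2 | ~p1) & (p2 | p1))   (double negation)
= (p2 | ~p2 | ~p1) & (p2 | p2 | p1)   (distribute | over &)
= p2 | p1   (simplify)

p2 | p1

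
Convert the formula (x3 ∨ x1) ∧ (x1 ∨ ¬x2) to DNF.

(x3 ∨ x1) ∧ (x1 ∨ ¬x2)
≡ (x3 ∧ x1) ∨ (x3 ∧ ¬x2) ∨ (x1 ∧ x1) ∨ (x1 ∧ ¬x2)   (distribute ∧ over ∨)
≡ (x3 ∧ ¬x2) ∨ x1   (simplify)

(x3 ∧ ¬x2) ∨ x1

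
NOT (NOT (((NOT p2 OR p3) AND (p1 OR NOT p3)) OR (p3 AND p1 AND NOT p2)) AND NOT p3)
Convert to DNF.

NOT (NOT (((NOT p2 OR p3) AND (p1 OR NOT p3)) OR (p3 AND p1 AND NOT p2)) AND NOT p3)
≡ NOT NOT (((NOT p2 OR p3) AND (p1 OR NOT p3)) OR (p3 AND p1 AND NOT p2)) OR NOT NOT p3   [De Morgan]
≡ ((NOT p2 OR p3) AND (p1 OR NOT p3)) OR (p3 AND p1 AND NOT p2) OR NOT NOT p3   [double negation]
≡ ((NOT p2 OR p3) AND (p1 OR NOT p3)) OR (p3 AND p1 AND NOT p2) OR p3   [double negation]
≡ (NOT p2 AND p1) OR (NOT p2 AND NOT p3) OR (p3 AND p1) OR (p3 AND NOT p3) OR (p3 AND p1 AND NOT p2) OR p3   [distribute AND over OR]
≡ (NOT p2 AND p1) OR (NOT p2 AND NOT p3) OR p3   [simplify]

(NOT p2 AND p1) OR (NOT p2 AND NOT p3) OR p3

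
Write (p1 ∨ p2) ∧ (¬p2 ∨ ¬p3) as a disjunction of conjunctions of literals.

(p1 ∨ p2) ∧ (¬p2 ∨ ¬p3)
≡ (p1 ∧ ¬p2) ∨ (p1 ∧ ¬p3) ∨ (p2 ∧ ¬p2) ∨ (p2 ∧ ¬p3)   [distribute ∧ over ∨]
≡ (p1 ∧ ¬p2) ∨ (p1 ∧ ¬p3) ∨ (p2 ∧ ¬p3)   [simplify]

(p1 ∧ ¬p2) ∨ (p1 ∧ ¬p3) ∨ (p2 ∧ ¬p3)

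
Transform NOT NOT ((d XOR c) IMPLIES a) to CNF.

NOT NOT ((d XOR c) IMPLIES a)
≡ NOT NOT (NOT (d XOR c) OR a)   — eliminate IMPLIES
≡ NOT NOT (NOT ((d OR c) AND NOT (d AND c)) OR a)   — expand XOR
≡ NOT ((d OR c) AND NOT (d AND c)) OR a   — double negation
≡ NOT (d OR c) OR NOT NOT (d AND c) OR a   — De Morgan
≡ (NOT d AND NOT c) OR NOT NOT (d AND c) OR a   — De Morgan
≡ (NOT d AND NOT c) OR (d AND c) OR a   — double negation
≡ (NOT d OR d OR a) AND (NOT d OR c OR a) AND (NOT c OR d OR a) AND (NOT c OR c OR a)   — distribute OR over AND
≡ (NOT d OR c OR a) AND (NOT c OR d OR a)   — simplify

(NOT d OR c OR a) AND (NOT c OR d OR a)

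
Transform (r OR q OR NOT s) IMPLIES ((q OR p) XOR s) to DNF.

(NOT r AND NOT q AND s) OR (q AND NOT s) OR (p AND NOT s) OR (NOT q AND NOT p AND s)

(r OR q OR NOT s) IMPLIES ((q OR p) XOR s)
≡ NOT (r OR q OR NOT s) OR ((q OR p) XOR s)   [eliminate IMPLIES]
≡ NOT (r OR q OR NOT s) OR ((q OR p) AND NOT s) OR (NOT (q OR p) AND s)   [expand XOR]
≡ (NOT r AND NOT q AND NOT NOT s) OR ((q OR p) AND NOT s) OR (NOT (q OR p) AND s)   [De Morgan]
≡ (NOT r AND NOT q AND s) OR ((q OR p) AND NOT s) OR (NOT (q OR p) AND s)   [double negation]
≡ (NOT r AND NOT q AND s) OR ((q OR p) AND NOT s) OR (NOT q AND NOT p AND s)   [De Morgan]
≡ (NOT r AND NOT q AND s) OR (q AND NOT s) OR (p AND NOT s) OR (NOT q AND NOT p AND s)   [distribute AND over OR]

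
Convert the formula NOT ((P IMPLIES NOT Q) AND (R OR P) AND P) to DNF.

NOT ((P IMPLIES NOT Q) AND (R OR P) AND P)
⇔ NOT ((NOT P OR NOT Q) AND (R OR P) AND P)   — eliminate IMPLIES
⇔ NOT (NOT P OR NOT Q) OR NOT (R OR P) OR NOT P   — De Morgan
⇔ (NOT NOT P AND NOT NOT Q) OR NOT (R OR P) OR NOT P   — De Morgan
⇔ (P AND NOT NOT Q) OR NOT (R OR P) OR NOT P   — double negation
⇔ (P AND Q) OR NOT (R OR P) OR NOT P   — double negation
⇔ (P AND Q) OR (NOT R AND NOT P) OR NOT P   — De Morgan
⇔ (P AND Q) OR NOT P   — simplify

(P AND Q) OR NOT P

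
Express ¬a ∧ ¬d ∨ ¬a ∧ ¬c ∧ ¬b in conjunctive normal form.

¬a ∧ ¬d ∨ ¬a ∧ ¬c ∧ ¬b
⇔ (¬a ∨ ¬a) ∧ (¬a ∨ ¬c) ∧ (¬a ∨ ¬b) ∧ (¬d ∨ ¬a) ∧ (¬d ∨ ¬c) ∧ (¬d ∨ ¬b)   (distribute ∨ over ∧)
⇔ ¬a ∧ (¬d ∨ ¬c) ∧ (¬d ∨ ¬b)   (simplify)

¬a ∧ (¬d ∨ ¬c) ∧ (¬d ∨ ¬b)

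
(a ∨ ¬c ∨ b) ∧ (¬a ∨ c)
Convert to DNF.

(a ∨ ¬c ∨ b) ∧ (¬a ∨ c)
= (a ∧ ¬a) ∨ (a ∧ c) ∨ (¬c ∧ ¬a) ∨ (¬c ∧ c) ∨ (b ∧ ¬a) ∨ (b ∧ c)   [distribute ∧ over ∨]
= (a ∧ c) ∨ (¬c ∧ ¬a) ∨ (b ∧ ¬a) ∨ (b ∧ c)   [simplify]

(a ∧ c) ∨ (¬c ∧ ¬a) ∨ (b ∧ ¬a) ∨ (b ∧ c)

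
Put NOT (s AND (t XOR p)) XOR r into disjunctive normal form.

NOT (s AND (t XOR p)) XOR r
= (NOT (s AND (t XOR p)) AND NOT r) OR (NOT NOT (s AND (t XOR p)) AND r)
= (NOT (s AND ((t AND NOT p) OR (NOT t AND p))) AND NOT r) OR (NOT NOT (s AND (t XOR p)) AND r)
= (NOT (s AND ((t AND NOT p) OR (NOT t AND p))) AND NOT r) OR (NOT NOT (s AND ((t AND NOT p) OR (NOT t AND p))) AND r)
= ((NOT s OR NOT ((t AND NOT p) OR (NOT t AND p))) AND NOT r) OR (NOT NOT (s AND ((t AND NOT p) OR (NOT t AND p))) AND r)
= ((NOT s OR (NOT (t AND NOT p) AND NOT (NOT t AND p))) AND NOT r) OR (NOT NOT (s AND ((t AND NOT p) OR (NOT t AND p))) AND r)
= ((NOT s OR ((NOT t OR NOT NOT p) AND NOT (NOT t AND p))) AND NOT r) OR (NOT NOT (s AND ((t AND NOT p) OR (NOT t AND p))) AND r)
= ((NOT s OR ((NOT t OR p) AND NOT (NOT t AND p))) AND NOT r) OR (NOT NOT (s AND ((t AND NOT p) OR (NOT t AND p))) AND r)
= ((NOT s OR ((NOT t OR p) AND (NOT NOT t OR NOT p))) AND NOT r) OR (NOT NOT (s AND ((t AND NOT p) OR (NOT t AND p))) AND r)
= ((NOT s OR ((NOT t OR p) AND (t OR NOT p))) AND NOT r) OR (NOT NOT (s AND ((t AND NOT p) OR (NOT t AND p))) AND r)
= ((NOT s OR ((NOT t OR p) AND (t OR NOT p))) AND NOT r) OR (s AND ((t AND NOT p) OR (NOT t AND p)) AND r)
= (NOT s AND NOT r) OR (NOT t AND t AND NOT r) OR (NOT t AND NOT p AND NOT r) OR (p AND t AND NOT r) OR (p AND NOT p AND NOT r) OR (s AND t AND NOT p AND r) OR (s AND NOT t AND p AND r)
= (NOT s AND NOT r) OR (NOT t AND NOT p AND NOT r) OR (p AND t AND NOT r) OR (s AND t AND NOT p AND r) OR (s AND NOT t AND p AND r)

(NOT s AND NOT r) OR (NOT t AND NOT p AND NOT r) OR (p AND t AND NOT r) OR (s AND t AND NOT p AND r) OR (s AND NOT t AND p AND r)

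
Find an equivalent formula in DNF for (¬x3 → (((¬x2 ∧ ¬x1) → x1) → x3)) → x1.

(¬x3 → (((¬x2 ∧ ¬x1) → x1) → x3)) → x1
⇔ ¬(¬x3 → (((¬x2 ∧ ¬x1) → x1) → x3)) ∨ x1
⇔ ¬(¬¬x3 ∨ (((¬x2 ∧ ¬x1) → x1) → x3)) ∨ x1
⇔ ¬(¬¬x3 ∨ ¬((¬x2 ∧ ¬x1) → x1) ∨ x3) ∨ x1
⇔ ¬(¬¬x3 ∨ ¬(¬(¬x2 ∧ ¬x1) ∨ x1) ∨ x3) ∨ x1
⇔ (¬¬¬x3 ∧ ¬¬(¬(¬x2 ∧ ¬x1) ∨ x1) ∧ ¬x3) ∨ x1
⇔ (¬x3 ∧ ¬¬(¬(¬x2 ∧ ¬x1) ∨ x1) ∧ ¬x3) ∨ x1
⇔ (¬x3 ∧ (¬(¬x2 ∧ ¬x1) ∨ x1) ∧ ¬x3) ∨ x1
⇔ (¬x3 ∧ (¬¬x2 ∨ ¬¬x1 ∨ x1) ∧ ¬x3) ∨ x1
⇔ (¬x3 ∧ (x2 ∨ ¬¬x1 ∨ x1) ∧ ¬x3) ∨ x1
⇔ (¬x3 ∧ (x2 ∨ x1 ∨ x1) ∧ ¬x3) ∨ x1
⇔ (¬x3 ∧ x2 ∧ ¬x3) ∨ (¬x3 ∧ x1 ∧ ¬x3) ∨ (¬x3 ∧ x1 ∧ ¬x3) ∨ x1
⇔ (¬x3 ∧ x2) ∨ x1

(¬x3 ∧ x2) ∨ x1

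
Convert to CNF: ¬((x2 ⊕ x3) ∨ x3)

(¬x2 ∨ x3) ∧ ¬x3

¬((x2 ⊕ x3) ∨ x3)
= ¬(((x2 ∨ x3) ∧ ¬(x2 ∧ x3)) ∨ x3)   [expand ⊕]
= ¬((x2 ∨ x3) ∧ ¬(x2 ∧ x3)) ∧ ¬x3   [De Morgan]
= (¬(x2 ∨ x3) ∨ ¬¬(x2 ∧ x3)) ∧ ¬x3   [De Morgan]
= ((¬x2 ∧ ¬x3) ∨ ¬¬(x2 ∧ x3)) ∧ ¬x3   [De Morgan]
= ((¬x2 ∧ ¬x3) ∨ (x2 ∧ x3)) ∧ ¬x3   [double negation]
= (¬x2 ∨ x2) ∧ (¬x2 ∨ x3) ∧ (¬x3 ∨ x2) ∧ (¬x3 ∨ x3) ∧ ¬x3   [distribute ∨ over ∧]
= (¬x2 ∨ x3) ∧ ¬x3   [simplify]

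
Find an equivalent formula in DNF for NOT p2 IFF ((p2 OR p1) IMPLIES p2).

NOT p2 IFF ((p2 OR p1) IMPLIES p2)
≡ (NOT p2 IMPLIES ((p2 OR p1) IMPLIES p2)) AND (((p2 OR p1) IMPLIES p2) IMPLIES NOT p2)   [eliminate IFF]
≡ (NOT NOT p2 OR ((p2 OR p1) IMPLIES p2)) AND (((p2 OR p1) IMPLIES p2) IMPLIES NOT p2)   [eliminate IMPLIES]
≡ (NOT NOT p2 OR NOT (p2 OR p1) OR p2) AND (((p2 OR p1) IMPLIES p2) IMPLIES NOT p2)   [eliminate IMPLIES]
≡ (NOT NOT p2 OR NOT (p2 OR p1) OR p2) AND (NOT ((p2 OR p1) IMPLIES p2) OR NOT p2)   [eliminate IMPLIES]
≡ (NOT NOT p2 OR NOT (p2 OR p1) OR p2) AND (NOT (NOT (p2 OR p1) OR p2) OR NOT p2)   [eliminate IMPLIES]
≡ (p2 OR NOT (p2 OR p1) OR p2) AND (NOT (NOT (p2 OR p1) OR p2) OR NOT p2)   [double negation]
≡ (p2 OR (NOT p2 AND NOT p1) OR p2) AND (NOT (NOT (p2 OR p1) OR p2) OR NOT p2)   [De Morgan]
≡ (p2 OR (NOT p2 AND NOT p1) OR p2) AND ((NOT NOT (p2 OR p1) AND NOT p2) OR NOT p2)   [De Morgan]
≡ (p2 OR (NOT p2 AND NOT p1) OR p2) AND (((p2 OR p1) AND NOT p2) OR NOT p2)   [double negation]
≡ (p2 AND p2 AND NOT p2) OR (p2 AND p1 AND NOT p2) OR (p2 AND NOT p2) OR (NOT p2 AND NOT p1 AND p2 AND NOT p2) OR (NOT p2 AND NOT p1 AND p1 AND NOT p2) OR (NOT p2 AND NOT p1 AND NOT p2) OR (p2 AND p2 AND NOT p2) OR (p2 AND p1 AND NOT p2) OR (p2 AND NOT p2)   [distribute AND over OR]
≡ NOT p2 AND NOT p1   [simplify]

NOT p2 AND NOT p1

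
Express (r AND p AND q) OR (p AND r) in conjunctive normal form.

(r AND p AND q) OR (p AND r)
⇔ (r OR p) AND (r OR r) AND (p OR p) AND (p OR r) AND (q OR p) AND (q OR r)   [distribute OR over AND]
⇔ r AND p   [simplify]

r AND p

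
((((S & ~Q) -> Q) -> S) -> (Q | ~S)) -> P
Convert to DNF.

((((S & ~Q) -> Q) -> S) -> (Q | ~S)) -> P
≡ ~((((S & ~Q) -> Q) -> S) -> (Q | ~S)) | P   [eliminate ->]
≡ ~(~(((S & ~Q) -> Q) -> S) | Q | ~S) | P   [eliminate ->]
≡ ~(~(~((S & ~Q) -> Q) | S) | Q | ~S) | P   [eliminate ->]
≡ ~(~(~(~(S & ~Q) | Q) | S) | Q | ~S) | P   [eliminate ->]
≡ (~~(~(~(S & ~Q) | Q) | S) & ~Q & ~~S) | P   [De Morgan]
≡ ((~(~(S & ~Q) | Q) | S) & ~Q & ~~S) | P   [double negation]
≡ (((~~(S & ~Q) & ~Q) | S) & ~Q & ~~S) | P   [De Morgan]
≡ (((S & ~Q & ~Q) | S) & ~Q & ~~S) | P   [double negation]
≡ (((S & ~Q & ~Q) | S) & ~Q & S) | P   [double negation]
≡ (S & ~Q & ~Q & ~Q & S) | (S & ~Q & S) | P   [distribute & over |]
≡ (S & ~Q) | P   [simplify]

(S & ~Q) | P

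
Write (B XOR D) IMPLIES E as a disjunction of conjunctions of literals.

(NOT B AND NOT D) OR (D AND B) OR E

(B XOR D) IMPLIES E
≡ NOT (B XOR D) OR E   (eliminate IMPLIES)
≡ NOT ((B AND NOT D) OR (NOT B AND D)) OR E   (expand XOR)
≡ (NOT (B AND NOT D) AND NOT (NOT B AND D)) OR E   (De Morgan)
≡ ((NOT B OR NOT NOT D) AND NOT (NOT B AND D)) OR E   (De Morgan)
≡ ((NOT B OR D) AND NOT (NOT B AND D)) OR E   (double negation)
≡ ((NOT B OR D) AND (NOT NOT B OR NOT D)) OR E   (De Morgan)
≡ ((NOT B OR D) AND (B OR NOT D)) OR E   (double negation)
≡ (NOT B AND B) OR (NOT B AND NOT D) OR (D AND B) OR (D AND NOT D) OR E   (distribute AND over OR)
≡ (NOT B AND NOT D) OR (D AND B) OR E   (simplify)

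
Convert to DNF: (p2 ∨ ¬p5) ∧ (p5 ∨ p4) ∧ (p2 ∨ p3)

(p2 ∨ ¬p5) ∧ (p5 ∨ p4) ∧ (p2 ∨ p3)
≡ (p2 ∧ p5 ∧ p2) ∨ (p2 ∧ p5 ∧ p3) ∨ (p2 ∧ p4 ∧ p2) ∨ (p2 ∧ p4 ∧ p3) ∨ (¬p5 ∧ p5 ∧ p2) ∨ (¬p5 ∧ p5 ∧ p3) ∨ (¬p5 ∧ p4 ∧ p2) ∨ (¬p5 ∧ p4 ∧ p3)   — distribute ∧ over ∨
≡ (p2 ∧ p5) ∨ (p2 ∧ p4) ∨ (¬p5 ∧ p4 ∧ p3)   — simplify

(p2 ∧ p5) ∨ (p2 ∧ p4) ∨ (¬p5 ∧ p4 ∧ p3)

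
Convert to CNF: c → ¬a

¬c ∨ ¬a

c → ¬a
⇔ ¬c ∨ ¬a   — eliminate →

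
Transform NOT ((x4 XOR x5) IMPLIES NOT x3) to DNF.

NOT ((x4 XOR x5) IMPLIES NOT x3)
≡ NOT (NOT (x4 XOR x5) OR NOT x3)   [eliminate IMPLIES]
≡ NOT (NOT ((x4 AND NOT x5) OR (NOT x4 AND x5)) OR NOT x3)   [expand XOR]
≡ NOT NOT ((x4 AND NOT x5) OR (NOT x4 AND x5)) AND NOT NOT x3   [De Morgan]
≡ ((x4 AND NOT x5) OR (NOT x4 AND x5)) AND NOT NOT x3   [double negation]
≡ ((x4 AND NOT x5) OR (NOT x4 AND x5)) AND x3   [double negation]
≡ (x4 AND NOT x5 AND x3) OR (NOT x4 AND x5 AND x3)   [distribute AND over OR]

(x4 AND NOT x5 AND x3) OR (NOT x4 AND x5 AND x3)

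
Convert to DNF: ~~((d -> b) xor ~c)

(~d & c) | (b & c) | (d & ~b & ~c)

~~((d -> b) xor ~c)
≡ ~~(((d -> b) & ~~c) | (~(d -> b) & ~c))   (expand xor)
≡ ~~(((~d | b) & ~~c) | (~(d -> b) & ~c))   (eliminate ->)
≡ ~~(((~d | b) & ~~c) | (~(~d | b) & ~c))   (eliminate ->)
≡ ((~d | b) & ~~c) | (~(~d | b) & ~c)   (double negation)
≡ ((~d | b) & c) | (~(~d | b) & ~c)   (double negation)
≡ ((~d | b) & c) | (~~d & ~b & ~c)   (De Morgan)
≡ ((~d | b) & c) | (d & ~b & ~c)   (double negation)
≡ (~d & c) | (b & c) | (d & ~b & ~c)   (distribute & over |)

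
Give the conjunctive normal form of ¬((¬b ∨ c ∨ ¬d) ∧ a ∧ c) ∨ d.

¬((¬b ∨ c ∨ ¬d) ∧ a ∧ c) ∨ d
= ¬(¬b ∨ c ∨ ¬d) ∨ ¬a ∨ ¬c ∨ d   — De Morgan
= (¬¬b ∧ ¬c ∧ ¬¬d) ∨ ¬a ∨ ¬c ∨ d   — De Morgan
= (b ∧ ¬c ∧ ¬¬d) ∨ ¬a ∨ ¬c ∨ d   — double negation
= (b ∧ ¬c ∧ d) ∨ ¬a ∨ ¬c ∨ d   — double negation
= (b ∨ ¬a ∨ ¬c ∨ d) ∧ (¬c ∨ ¬a ∨ ¬c ∨ d) ∧ (d ∨ ¬a ∨ ¬c ∨ d)   — distribute ∨ over ∧
= ¬c ∨ ¬a ∨ d   — simplify

¬c ∨ ¬a ∨ d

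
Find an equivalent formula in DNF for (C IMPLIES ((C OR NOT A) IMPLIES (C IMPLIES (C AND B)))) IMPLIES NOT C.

(C AND NOT B) OR NOT C

(C IMPLIES ((C OR NOT A) IMPLIES (C IMPLIES (C AND B)))) IMPLIES NOT C
≡ NOT (C IMPLIES ((C OR NOT A) IMPLIES (C IMPLIES (C AND B)))) OR NOT C   [eliminate IMPLIES]
≡ NOT (NOT C OR ((C OR NOT A) IMPLIES (C IMPLIES (C AND B)))) OR NOT C   [eliminate IMPLIES]
≡ NOT (NOT C OR NOT (C OR NOT A) OR (C IMPLIES (C AND B))) OR NOT C   [eliminate IMPLIES]
≡ NOT (NOT C OR NOT (C OR NOT A) OR NOT C OR (C AND B)) OR NOT C   [eliminate IMPLIES]
≡ (NOT NOT C AND NOT NOT (C OR NOT A) AND NOT NOT C AND NOT (C AND B)) OR NOT C   [De Morgan]
≡ (C AND NOT NOT (C OR NOT A) AND NOT NOT C AND NOT (C AND B)) OR NOT C   [double negation]
≡ (C AND (C OR NOT A) AND NOT NOT C AND NOT (C AND B)) OR NOT C   [double negation]
≡ (C AND (C OR NOT A) AND C AND NOT (C AND B)) OR NOT C   [double negation]
≡ (C AND (C OR NOT A) AND C AND (NOT C OR NOT B)) OR NOT C   [De Morgan]
≡ (C AND C AND C AND NOT C) OR (C AND C AND C AND NOT B) OR (C AND NOT A AND C AND NOT C) OR (C AND NOT A AND C AND NOT B) OR NOT C   [distribute AND over OR]
≡ (C AND NOT B) OR NOT C   [simplify]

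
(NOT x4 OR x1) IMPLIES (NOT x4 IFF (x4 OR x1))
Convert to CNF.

(x4 OR x1) AND (NOT x1 OR NOT x4)

(NOT x4 OR x1) IMPLIES (NOT x4 IFF (x4 OR x1))
⇔ NOT (NOT x4 OR x1) OR (NOT x4 IFF (x4 OR x1))   [eliminate IMPLIES]
⇔ NOT (NOT x4 OR x1) OR ((NOT x4 IMPLIES (x4 OR x1)) AND ((x4 OR x1) IMPLIES NOT x4))   [eliminate IFF]
⇔ NOT (NOT x4 OR x1) OR ((NOT NOT x4 OR x4 OR x1) AND ((x4 OR x1) IMPLIES NOT x4))   [eliminate IMPLIES]
⇔ NOT (NOT x4 OR x1) OR ((NOT NOT x4 OR x4 OR x1) AND (NOT (x4 OR x1) OR NOT x4))   [eliminate IMPLIES]
⇔ (NOT NOT x4 AND NOT x1) OR ((NOT NOT x4 OR x4 OR x1) AND (NOT (x4 OR x1) OR NOT x4))   [De Morgan]
⇔ (x4 AND NOT x1) OR ((NOT NOT x4 OR x4 OR x1) AND (NOT (x4 OR x1) OR NOT x4))   [double negation]
⇔ (x4 AND NOT x1) OR ((x4 OR x4 OR x1) AND (NOT (x4 OR x1) OR NOT x4))   [double negation]
⇔ (x4 AND NOT x1) OR ((x4 OR x4 OR x1) AND ((NOT x4 AND NOT x1) OR NOT x4))   [De Morgan]
⇔ (x4 OR x4 OR x4 OR x1) AND (x4 OR NOT x4 OR NOT x4) AND (x4 OR NOT x1 OR NOT x4) AND (NOT x1 OR x4 OR x4 OR x1) AND (NOT x1 OR NOT x4 OR NOT x4) AND (NOT x1 OR NOT x1 OR NOT x4)   [distribute OR over AND]
⇔ (x4 OR x1) AND (NOT x1 OR NOT x4)   [simplify]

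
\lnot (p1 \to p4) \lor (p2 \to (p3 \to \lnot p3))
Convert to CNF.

(p1 \lor \lnot p2 \lor \lnot p3) \land (\lnot p4 \lor \lnot p2 \lor \lnot p3)

\lnot (p1 \to p4) \lor (p2 \to (p3 \to \lnot p3))
≡ \lnot (\lnot p1 \lor p4) \lor (p2 \to (p3 \to \lnot p3))
≡ \lnot (\lnot p1 \lor p4) \lor \lnot p2 \lor (p3 \to \lnot p3)
≡ \lnot (\lnot p1 \lor p4) \lor \lnot p2 \lor \lnot p3 \lor \lnot p3
≡ (\lnot \lnot p1 \land \lnot p4) \lor \lnot p2 \lor \lnot p3 \lor \lnot p3
≡ (p1 \land \lnot p4) \lor \lnot p2 \lor \lnot p3 \lor \lnot p3
≡ (p1 \lor \lnot p2 \lor \lnot p3 \lor \lnot p3) \land (\lnot p4 \lor \lnot p2 \lor \lnot p3 \lor \lnot p3)
≡ (p1 \lor \lnot p2 \lor \lnot p3) \land (\lnot p4 \lor \lnot p2 \lor \lnot p3)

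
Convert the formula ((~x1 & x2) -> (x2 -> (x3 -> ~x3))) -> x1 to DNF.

((~x1 & x2) -> (x2 -> (x3 -> ~x3))) -> x1
⇔ ~((~x1 & x2) -> (x2 -> (x3 -> ~x3))) | x1
⇔ ~(~(~x1 & x2) | (x2 -> (x3 -> ~x3))) | x1
⇔ ~(~(~x1 & x2) | ~x2 | (x3 -> ~x3)) | x1
⇔ ~(~(~x1 & x2) | ~x2 | ~x3 | ~x3) | x1
⇔ (~~(~x1 & x2) & ~~x2 & ~~x3 & ~~x3) | x1
⇔ (~x1 & x2 & ~~x2 & ~~x3 & ~~x3) | x1
⇔ (~x1 & x2 & x2 & ~~x3 & ~~x3) | x1
⇔ (~x1 & x2 & x2 & x3 & ~~x3) | x1
⇔ (~x1 & x2 & x2 & x3 & x3) | x1
⇔ (~x1 & x2 & x3) | x1

(~x1 & x2 & x3) | x1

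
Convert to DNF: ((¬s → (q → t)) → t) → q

((¬s → (q → t)) → t) → q
≡ ¬((¬s → (q → t)) → t) ∨ q   [eliminate →]
≡ ¬(¬(¬s → (q → t)) ∨ t) ∨ q   [eliminate →]
≡ ¬(¬(¬¬s ∨ (q → t)) ∨ t) ∨ q   [eliminate →]
≡ ¬(¬(¬¬s ∨ ¬q ∨ t) ∨ t) ∨ q   [eliminate →]
≡ (¬¬(¬¬s ∨ ¬q ∨ t) ∧ ¬t) ∨ q   [De Morgan]
≡ ((¬¬s ∨ ¬q ∨ t) ∧ ¬t) ∨ q   [double negation]
≡ ((s ∨ ¬q ∨ t) ∧ ¬t) ∨ q   [double negation]
≡ (s ∧ ¬t) ∨ (¬q ∧ ¬t) ∨ (t ∧ ¬t) ∨ q   [distribute ∧ over ∨]
≡ (s ∧ ¬t) ∨ (¬q ∧ ¬t) ∨ q   [simplify]

(s ∧ ¬t) ∨ (¬q ∧ ¬t) ∨ q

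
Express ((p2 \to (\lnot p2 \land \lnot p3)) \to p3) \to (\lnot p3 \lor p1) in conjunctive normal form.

\lnot p3 \lor p1

((p2 \to (\lnot p2 \land \lnot p3)) \to p3) \to (\lnot p3 \lor p1)
≡ \lnot ((p2 \to (\lnot p2 \land \lnot p3)) \to p3) \lor \lnot p3 \lor p1   (eliminate \to)
≡ \lnot (\lnot (p2 \to (\lnot p2 \land \lnot p3)) \lor p3) \lor \lnot p3 \lor p1   (eliminate \to)
≡ \lnot (\lnot (\lnot p2 \lor (\lnot p2 \land \lnot p3)) \lor p3) \lor \lnot p3 \lor p1   (eliminate \to)
≡ (\lnot \lnot (\lnot p2 \lor (\lnot p2 \land \lnot p3)) \land \lnot p3) \lor \lnot p3 \lor p1   (De Morgan)
≡ ((\lnot p2 \lor (\lnot p2 \land \lnot p3)) \land \lnot p3) \lor \lnot p3 \lor p1   (double negation)
≡ (\lnot p2 \lor \lnot p2 \lor \lnot p3 \lor p1) \land (\lnot p2 \lor \lnot p3 \lor \lnot p3 \lor p1) \land (\lnot p3 \lor \lnot p3 \lor p1)   (distribute \lor over \land)
≡ \lnot p3 \lor p1   (simplify)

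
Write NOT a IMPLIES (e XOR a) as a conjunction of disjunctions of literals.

NOT a IMPLIES (e XOR a)
≡ NOT NOT a OR (e XOR a)   [eliminate IMPLIES]
≡ NOT NOT a OR ((e OR a) AND NOT (e AND a))   [expand XOR]
≡ a OR ((e OR a) AND NOT (e AND a))   [double negation]
≡ a OR ((e OR a) AND (NOT e OR NOT a))   [De Morgan]
≡ (a OR e OR a) AND (a OR NOT e OR NOT a)   [distribute OR over AND]
≡ a OR e   [simplify]

a OR e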